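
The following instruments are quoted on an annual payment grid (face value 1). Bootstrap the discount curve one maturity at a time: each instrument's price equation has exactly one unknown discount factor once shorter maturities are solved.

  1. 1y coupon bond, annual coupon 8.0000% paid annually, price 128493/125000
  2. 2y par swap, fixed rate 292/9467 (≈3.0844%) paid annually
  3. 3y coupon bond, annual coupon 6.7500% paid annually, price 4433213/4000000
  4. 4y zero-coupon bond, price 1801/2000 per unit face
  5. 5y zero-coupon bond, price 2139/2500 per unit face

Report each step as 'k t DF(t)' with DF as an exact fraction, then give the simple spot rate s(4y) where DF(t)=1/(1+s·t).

1 1 4759/5000
2 2 1177/1250
3 3 1837/2000
4 4 1801/2000
5 5 2139/2500
s(4y) = (1/(1801/2000) − 1)/(4) = 199/7204 ≈ 2.7624%

step 1 [1y] bond c/1=2/25: DF=(128493/125000 − 2/25·(0))/(1+2/25) = 4759/5000 ≈ 0.951800
step 2 [2y] swap r/1=292/9467: DF=(1 − 292/9467·(0.951800))/(1+292/9467) = 1177/1250 ≈ 0.941600
step 3 [3y] bond c/1=27/400: DF=(4433213/4000000 − 27/400·(0.951800+0.941600))/(1+27/400) = 1837/2000 ≈ 0.918500
step 4 [4y] zero: DF = P = 1801/2000 ≈ 0.900500
step 5 [5y] zero: DF = P = 2139/2500 ≈ 0.855600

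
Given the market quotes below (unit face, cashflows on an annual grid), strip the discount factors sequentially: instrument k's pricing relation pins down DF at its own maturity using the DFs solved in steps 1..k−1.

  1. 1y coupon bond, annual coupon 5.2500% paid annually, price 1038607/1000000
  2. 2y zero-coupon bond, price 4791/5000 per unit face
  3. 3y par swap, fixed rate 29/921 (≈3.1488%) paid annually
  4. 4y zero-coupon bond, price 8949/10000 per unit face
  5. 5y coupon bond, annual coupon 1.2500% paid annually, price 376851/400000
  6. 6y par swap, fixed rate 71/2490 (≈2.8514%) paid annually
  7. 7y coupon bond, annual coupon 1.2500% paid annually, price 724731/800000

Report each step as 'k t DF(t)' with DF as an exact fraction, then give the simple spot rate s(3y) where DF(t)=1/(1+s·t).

1 1 2467/2500
2 2 4791/5000
3 3 9101/10000
4 4 8949/10000
5 5 4421/5000
6 6 4219/5000
7 7 8271/10000
s(3y) = (1/(9101/10000) − 1)/(3) = 899/27303 ≈ 3.2927%

step 1 [1y] bond c/1=21/400: DF=(1038607/1000000 − 21/400·(0))/(1+21/400) = 2467/2500 ≈ 0.986800
step 2 [2y] zero: DF = P = 4791/5000 ≈ 0.958200
step 3 [3y] swap r/1=29/921: DF=(1 − 29/921·(0.986800+0.958200))/(1+29/921) = 9101/10000 ≈ 0.910100
step 4 [4y] zero: DF = P = 8949/10000 ≈ 0.894900
step 5 [5y] bond c/1=1/80: DF=(376851/400000 − 1/80·(0.986800+0.958200+0.910100+0.894900))/(1+1/80) = 4421/5000 ≈ 0.884200
step 6 [6y] swap r/1=71/2490: DF=(1 − 71/2490·(0.986800+0.958200+0.910100+0.894900+0.884200))/(1+71/2490) = 4219/5000 ≈ 0.843800
step 7 [7y] bond c/1=1/80: DF=(724731/800000 − 1/80·(0.986800+0.958200+0.910100+0.894900+0.884200+0.843800))/(1+1/80) = 8271/10000 ≈ 0.827100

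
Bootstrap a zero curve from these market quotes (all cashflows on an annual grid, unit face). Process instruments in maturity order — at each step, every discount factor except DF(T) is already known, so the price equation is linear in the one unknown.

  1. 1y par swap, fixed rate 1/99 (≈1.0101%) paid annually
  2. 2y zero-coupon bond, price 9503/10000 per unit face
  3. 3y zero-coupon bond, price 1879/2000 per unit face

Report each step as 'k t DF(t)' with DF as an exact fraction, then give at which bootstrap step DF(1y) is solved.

step 1 [1y] swap r/1=1/99: DF=(1 − 1/99·(0))/(1+1/99) = 99/100 ≈ 0.990000
step 2 [2y] zero: DF = P = 9503/10000 ≈ 0.950300
step 3 [3y] zero: DF = P = 1879/2000 ≈ 0.939500

1 1 99/100
2 2 9503/10000
3 3 1879/2000
DF(1y) is solved at step 1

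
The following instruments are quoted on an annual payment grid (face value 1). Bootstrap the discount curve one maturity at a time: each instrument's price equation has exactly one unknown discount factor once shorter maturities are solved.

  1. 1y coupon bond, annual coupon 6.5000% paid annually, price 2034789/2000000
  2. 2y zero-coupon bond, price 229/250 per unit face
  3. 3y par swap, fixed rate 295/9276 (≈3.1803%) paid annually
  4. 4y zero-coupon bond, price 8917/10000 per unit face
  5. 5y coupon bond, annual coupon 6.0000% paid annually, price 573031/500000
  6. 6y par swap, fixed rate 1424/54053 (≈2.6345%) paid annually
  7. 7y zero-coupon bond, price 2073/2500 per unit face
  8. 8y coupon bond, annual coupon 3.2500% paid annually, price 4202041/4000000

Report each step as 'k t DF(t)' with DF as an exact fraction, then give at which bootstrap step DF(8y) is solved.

1 1 9553/10000
2 2 229/250
3 3 1823/2000
4 4 8917/10000
5 5 2183/2500
6 6 536/625
7 7 2073/2500
8 8 2053/2500
DF(8y) is solved at step 8

step 1 [1y] bond c/1=13/200: DF=(2034789/2000000 − 13/200·(0))/(1+13/200) = 9553/10000 ≈ 0.955300
step 2 [2y] zero: DF = P = 229/250 ≈ 0.916000
step 3 [3y] swap r/1=295/9276: DF=(1 − 295/9276·(0.955300+0.916000))/(1+295/9276) = 1823/2000 ≈ 0.911500
step 4 [4y] zero: DF = P = 8917/10000 ≈ 0.891700
step 5 [5y] bond c/1=3/50: DF=(573031/500000 − 3/50·(0.955300+0.916000+0.911500+0.891700))/(1+3/50) = 2183/2500 ≈ 0.873200
step 6 [6y] swap r/1=1424/54053: DF=(1 − 1424/54053·(0.955300+0.916000+0.911500+0.891700+0.873200))/(1+1424/54053) = 536/625 ≈ 0.857600
step 7 [7y] zero: DF = P = 2073/2500 ≈ 0.829200
step 8 [8y] bond c/1=13/400: DF=(4202041/4000000 − 13/400·(0.955300+0.916000+0.911500+0.891700+0.873200+0.857600+0.829200))/(1+13/400) = 2053/2500 ≈ 0.821200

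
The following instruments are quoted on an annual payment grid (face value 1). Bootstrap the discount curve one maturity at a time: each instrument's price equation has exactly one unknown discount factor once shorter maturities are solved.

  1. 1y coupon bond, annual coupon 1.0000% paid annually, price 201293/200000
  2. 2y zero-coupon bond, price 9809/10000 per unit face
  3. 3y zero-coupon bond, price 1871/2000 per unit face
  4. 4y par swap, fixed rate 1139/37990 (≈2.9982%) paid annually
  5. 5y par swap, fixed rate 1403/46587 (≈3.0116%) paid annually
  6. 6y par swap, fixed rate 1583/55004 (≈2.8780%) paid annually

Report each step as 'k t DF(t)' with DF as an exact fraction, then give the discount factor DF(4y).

1 1 1993/2000
2 2 9809/10000
3 3 1871/2000
4 4 8861/10000
5 5 8597/10000
6 6 8417/10000
DF(4y) = 8861/10000 ≈ 0.886100

step 1 [1y] bond c/1=1/100: DF=(201293/200000 − 1/100·(0))/(1+1/100) = 1993/2000 ≈ 0.996500
step 2 [2y] zero: DF = P = 9809/10000 ≈ 0.980900
step 3 [3y] zero: DF = P = 1871/2000 ≈ 0.935500
step 4 [4y] swap r/1=1139/37990: DF=(1 − 1139/37990·(0.996500+0.980900+0.935500))/(1+1139/37990) = 8861/10000 ≈ 0.886100
step 5 [5y] swap r/1=1403/46587: DF=(1 − 1403/46587·(0.996500+0.980900+0.935500+0.886100))/(1+1403/46587) = 8597/10000 ≈ 0.859700
step 6 [6y] swap r/1=1583/55004: DF=(1 − 1583/55004·(0.996500+0.980900+0.935500+0.886100+0.859700))/(1+1583/55004) = 8417/10000 ≈ 0.841700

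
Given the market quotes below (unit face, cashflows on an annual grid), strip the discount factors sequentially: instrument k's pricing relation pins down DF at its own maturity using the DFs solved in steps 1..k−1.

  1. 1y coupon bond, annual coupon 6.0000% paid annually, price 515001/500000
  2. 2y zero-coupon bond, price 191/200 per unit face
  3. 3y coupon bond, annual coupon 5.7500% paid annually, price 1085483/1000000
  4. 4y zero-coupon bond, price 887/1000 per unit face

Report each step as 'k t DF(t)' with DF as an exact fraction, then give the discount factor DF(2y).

step 1 [1y] bond c/1=3/50: DF=(515001/500000 − 3/50·(0))/(1+3/50) = 9717/10000 ≈ 0.971700
step 2 [2y] zero: DF = P = 191/200 ≈ 0.955000
step 3 [3y] bond c/1=23/400: DF=(1085483/1000000 − 23/400·(0.971700+0.955000))/(1+23/400) = 9217/10000 ≈ 0.921700
step 4 [4y] zero: DF = P = 887/1000 ≈ 0.887000

1 1 9717/10000
2 2 191/200
3 3 9217/10000
4 4 887/1000
DF(2y) = 191/200 ≈ 0.955000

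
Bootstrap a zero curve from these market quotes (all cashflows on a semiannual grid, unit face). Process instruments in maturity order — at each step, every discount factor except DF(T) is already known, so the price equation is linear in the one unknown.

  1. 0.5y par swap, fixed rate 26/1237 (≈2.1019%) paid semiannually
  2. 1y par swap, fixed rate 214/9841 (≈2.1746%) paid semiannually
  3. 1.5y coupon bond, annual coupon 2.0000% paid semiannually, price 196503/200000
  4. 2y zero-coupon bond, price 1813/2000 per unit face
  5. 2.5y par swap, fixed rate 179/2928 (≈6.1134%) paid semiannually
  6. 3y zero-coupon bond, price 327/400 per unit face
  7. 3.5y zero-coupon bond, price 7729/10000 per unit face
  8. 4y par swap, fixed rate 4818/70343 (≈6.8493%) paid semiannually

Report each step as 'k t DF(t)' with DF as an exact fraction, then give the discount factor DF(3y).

1 1/2 1237/1250
2 1 4893/5000
3 3/2 9533/10000
4 2 1813/2000
5 5/2 1071/1250
6 3 327/400
7 7/2 7729/10000
8 4 7591/10000
DF(3y) = 327/400 ≈ 0.817500

step 1 [0.5y] swap r/2=13/1237: DF=(1 − 13/1237·(0))/(1+13/1237) = 1237/1250 ≈ 0.989600
step 2 [1y] swap r/2=107/9841: DF=(1 − 107/9841·(0.989600))/(1+107/9841) = 4893/5000 ≈ 0.978600
step 3 [1.5y] bond c/2=1/100: DF=(196503/200000 − 1/100·(0.989600+0.978600))/(1+1/100) = 9533/10000 ≈ 0.953300
step 4 [2y] zero: DF = P = 1813/2000 ≈ 0.906500
step 5 [2.5y] swap r/2=179/5856: DF=(1 − 179/5856·(0.989600+0.978600+0.953300+0.906500))/(1+179/5856) = 1071/1250 ≈ 0.856800
step 6 [3y] zero: DF = P = 327/400 ≈ 0.817500
step 7 [3.5y] zero: DF = P = 7729/10000 ≈ 0.772900
step 8 [4y] swap r/2=2409/70343: DF=(1 − 2409/70343·(0.989600+0.978600+0.953300+0.906500+0.856800+0.817500+0.772900))/(1+2409/70343) = 7591/10000 ≈ 0.759100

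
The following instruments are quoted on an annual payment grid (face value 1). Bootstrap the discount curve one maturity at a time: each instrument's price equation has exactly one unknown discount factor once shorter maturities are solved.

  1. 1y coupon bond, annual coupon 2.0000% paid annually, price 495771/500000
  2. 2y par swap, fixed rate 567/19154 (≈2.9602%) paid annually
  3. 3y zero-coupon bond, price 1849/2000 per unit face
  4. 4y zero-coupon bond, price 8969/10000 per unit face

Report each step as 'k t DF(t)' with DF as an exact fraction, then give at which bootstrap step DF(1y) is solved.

step 1 [1y] bond c/1=1/50: DF=(495771/500000 − 1/50·(0))/(1+1/50) = 9721/10000 ≈ 0.972100
step 2 [2y] swap r/1=567/19154: DF=(1 − 567/19154·(0.972100))/(1+567/19154) = 9433/10000 ≈ 0.943300
step 3 [3y] zero: DF = P = 1849/2000 ≈ 0.924500
step 4 [4y] zero: DF = P = 8969/10000 ≈ 0.896900

1 1 9721/10000
2 2 9433/10000
3 3 1849/2000
4 4 8969/10000
DF(1y) is solved at step 1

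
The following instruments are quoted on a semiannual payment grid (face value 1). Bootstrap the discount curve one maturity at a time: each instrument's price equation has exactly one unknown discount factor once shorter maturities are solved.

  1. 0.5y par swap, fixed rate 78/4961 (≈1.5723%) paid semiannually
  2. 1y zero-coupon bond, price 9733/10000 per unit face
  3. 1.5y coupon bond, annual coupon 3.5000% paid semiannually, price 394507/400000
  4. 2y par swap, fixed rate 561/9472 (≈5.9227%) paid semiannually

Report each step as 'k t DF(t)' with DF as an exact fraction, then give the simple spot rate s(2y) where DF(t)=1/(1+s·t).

1 1/2 4961/5000
2 1 9733/10000
3 3/2 1871/2000
4 2 4439/5000
s(2y) = (1/(4439/5000) − 1)/(2) = 561/8878 ≈ 6.3190%

step 1 [0.5y] swap r/2=39/4961: DF=(1 − 39/4961·(0))/(1+39/4961) = 4961/5000 ≈ 0.992200
step 2 [1y] zero: DF = P = 9733/10000 ≈ 0.973300
step 3 [1.5y] bond c/2=7/400: DF=(394507/400000 − 7/400·(0.992200+0.973300))/(1+7/400) = 1871/2000 ≈ 0.935500
step 4 [2y] swap r/2=561/18944: DF=(1 − 561/18944·(0.992200+0.973300+0.935500))/(1+561/18944) = 4439/5000 ≈ 0.887800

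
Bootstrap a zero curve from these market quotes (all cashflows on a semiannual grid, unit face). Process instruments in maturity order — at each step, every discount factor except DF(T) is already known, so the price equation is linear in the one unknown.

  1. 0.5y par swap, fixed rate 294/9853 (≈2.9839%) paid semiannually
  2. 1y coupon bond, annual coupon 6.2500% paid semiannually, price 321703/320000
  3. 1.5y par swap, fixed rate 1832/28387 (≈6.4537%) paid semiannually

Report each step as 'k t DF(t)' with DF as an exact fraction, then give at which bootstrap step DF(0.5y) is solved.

1 1/2 9853/10000
2 1 189/200
3 3/2 2271/2500
DF(0.5y) is solved at step 1

step 1 [0.5y] swap r/2=147/9853: DF=(1 − 147/9853·(0))/(1+147/9853) = 9853/10000 ≈ 0.985300
step 2 [1y] bond c/2=1/32: DF=(321703/320000 − 1/32·(0.985300))/(1+1/32) = 189/200 ≈ 0.945000
step 3 [1.5y] swap r/2=916/28387: DF=(1 − 916/28387·(0.985300+0.945000))/(1+916/28387) = 2271/2500 ≈ 0.908400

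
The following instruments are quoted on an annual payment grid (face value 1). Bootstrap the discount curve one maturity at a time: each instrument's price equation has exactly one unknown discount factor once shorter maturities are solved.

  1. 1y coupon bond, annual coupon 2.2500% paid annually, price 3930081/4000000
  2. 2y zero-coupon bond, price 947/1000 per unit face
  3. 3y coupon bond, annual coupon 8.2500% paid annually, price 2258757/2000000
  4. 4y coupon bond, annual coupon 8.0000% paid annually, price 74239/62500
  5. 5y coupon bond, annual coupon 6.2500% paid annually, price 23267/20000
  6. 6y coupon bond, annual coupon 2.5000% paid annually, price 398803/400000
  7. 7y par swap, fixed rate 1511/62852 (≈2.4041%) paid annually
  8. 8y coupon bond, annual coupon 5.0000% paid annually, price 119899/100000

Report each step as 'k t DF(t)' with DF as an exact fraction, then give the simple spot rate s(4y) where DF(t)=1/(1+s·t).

step 1 [1y] bond c/1=9/400: DF=(3930081/4000000 − 9/400·(0))/(1+9/400) = 9609/10000 ≈ 0.960900
step 2 [2y] zero: DF = P = 947/1000 ≈ 0.947000
step 3 [3y] bond c/1=33/400: DF=(2258757/2000000 − 33/400·(0.960900+0.947000))/(1+33/400) = 8979/10000 ≈ 0.897900
step 4 [4y] bond c/1=2/25: DF=(74239/62500 − 2/25·(0.960900+0.947000+0.897900))/(1+2/25) = 223/250 ≈ 0.892000
step 5 [5y] bond c/1=1/16: DF=(23267/20000 − 1/16·(0.960900+0.947000+0.897900+0.892000))/(1+1/16) = 4387/5000 ≈ 0.877400
step 6 [6y] bond c/1=1/40: DF=(398803/400000 − 1/40·(0.960900+0.947000+0.897900+0.892000+0.877400))/(1+1/40) = 8611/10000 ≈ 0.861100
step 7 [7y] swap r/1=1511/62852: DF=(1 − 1511/62852·(0.960900+0.947000+0.897900+0.892000+0.877400+0.861100))/(1+1511/62852) = 8489/10000 ≈ 0.848900
step 8 [8y] bond c/1=1/20: DF=(119899/100000 − 1/20·(0.960900+0.947000+0.897900+0.892000+0.877400+0.861100+0.848900))/(1+1/20) = 4213/5000 ≈ 0.842600

1 1 9609/10000
2 2 947/1000
3 3 8979/10000
4 4 223/250
5 5 4387/5000
6 6 8611/10000
7 7 8489/10000
8 8 4213/5000
s(4y) = (1/(223/250) − 1)/(4) = 27/892 ≈ 3.0269%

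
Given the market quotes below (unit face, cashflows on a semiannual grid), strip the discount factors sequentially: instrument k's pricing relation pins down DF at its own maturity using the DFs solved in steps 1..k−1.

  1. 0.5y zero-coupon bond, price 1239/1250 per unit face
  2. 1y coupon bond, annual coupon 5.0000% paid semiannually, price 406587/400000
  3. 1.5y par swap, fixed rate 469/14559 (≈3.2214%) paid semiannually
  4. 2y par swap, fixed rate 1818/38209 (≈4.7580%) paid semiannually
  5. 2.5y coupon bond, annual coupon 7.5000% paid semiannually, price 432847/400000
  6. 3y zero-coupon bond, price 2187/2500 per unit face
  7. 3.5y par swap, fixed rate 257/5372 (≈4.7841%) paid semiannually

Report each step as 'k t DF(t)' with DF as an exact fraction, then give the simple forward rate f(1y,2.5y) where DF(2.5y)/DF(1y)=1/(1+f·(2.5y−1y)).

1 1/2 1239/1250
2 1 387/400
3 3/2 9531/10000
4 2 9091/10000
5 5/2 9049/10000
6 3 2187/2500
7 7/2 4229/5000
f(1y,2.5y) = ((387/400)/(9049/10000) − 1)/(3/2) = 1252/27147 ≈ 4.6119%

step 1 [0.5y] zero: DF = P = 1239/1250 ≈ 0.991200
step 2 [1y] bond c/2=1/40: DF=(406587/400000 − 1/40·(0.991200))/(1+1/40) = 387/400 ≈ 0.967500
step 3 [1.5y] swap r/2=469/29118: DF=(1 − 469/29118·(0.991200+0.967500))/(1+469/29118) = 9531/10000 ≈ 0.953100
step 4 [2y] swap r/2=909/38209: DF=(1 − 909/38209·(0.991200+0.967500+0.953100))/(1+909/38209) = 9091/10000 ≈ 0.909100
step 5 [2.5y] bond c/2=3/80: DF=(432847/400000 − 3/80·(0.991200+0.967500+0.953100+0.909100))/(1+3/80) = 9049/10000 ≈ 0.904900
step 6 [3y] zero: DF = P = 2187/2500 ≈ 0.874800
step 7 [3.5y] swap r/2=257/10744: DF=(1 − 257/10744·(0.991200+0.967500+0.953100+0.909100+0.904900+0.874800))/(1+257/10744) = 4229/5000 ≈ 0.845800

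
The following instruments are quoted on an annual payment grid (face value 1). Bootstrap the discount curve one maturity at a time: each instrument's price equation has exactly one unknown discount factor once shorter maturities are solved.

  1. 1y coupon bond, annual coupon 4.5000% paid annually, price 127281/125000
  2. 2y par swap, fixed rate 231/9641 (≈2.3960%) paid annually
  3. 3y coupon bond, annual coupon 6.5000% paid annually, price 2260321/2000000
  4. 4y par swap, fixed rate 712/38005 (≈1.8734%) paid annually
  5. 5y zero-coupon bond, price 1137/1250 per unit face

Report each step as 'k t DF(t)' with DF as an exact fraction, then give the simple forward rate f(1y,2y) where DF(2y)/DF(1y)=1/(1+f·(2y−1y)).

step 1 [1y] bond c/1=9/200: DF=(127281/125000 − 9/200·(0))/(1+9/200) = 609/625 ≈ 0.974400
step 2 [2y] swap r/1=231/9641: DF=(1 − 231/9641·(0.974400))/(1+231/9641) = 4769/5000 ≈ 0.953800
step 3 [3y] bond c/1=13/200: DF=(2260321/2000000 − 13/200·(0.974400+0.953800))/(1+13/200) = 1887/2000 ≈ 0.943500
step 4 [4y] swap r/1=712/38005: DF=(1 − 712/38005·(0.974400+0.953800+0.943500))/(1+712/38005) = 1161/1250 ≈ 0.928800
step 5 [5y] zero: DF = P = 1137/1250 ≈ 0.909600

1 1 609/625
2 2 4769/5000
3 3 1887/2000
4 4 1161/1250
5 5 1137/1250
f(1y,2y) = ((609/625)/(4769/5000) − 1)/(1) = 103/4769 ≈ 2.1598%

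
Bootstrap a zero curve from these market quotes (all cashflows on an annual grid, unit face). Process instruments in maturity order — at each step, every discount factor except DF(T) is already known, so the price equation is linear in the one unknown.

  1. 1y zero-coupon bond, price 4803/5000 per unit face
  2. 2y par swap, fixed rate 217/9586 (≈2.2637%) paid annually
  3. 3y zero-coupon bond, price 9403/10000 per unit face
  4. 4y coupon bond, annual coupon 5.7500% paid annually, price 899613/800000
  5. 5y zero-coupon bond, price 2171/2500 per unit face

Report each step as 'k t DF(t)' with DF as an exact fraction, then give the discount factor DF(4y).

step 1 [1y] zero: DF = P = 4803/5000 ≈ 0.960600
step 2 [2y] swap r/1=217/9586: DF=(1 − 217/9586·(0.960600))/(1+217/9586) = 4783/5000 ≈ 0.956600
step 3 [3y] zero: DF = P = 9403/10000 ≈ 0.940300
step 4 [4y] bond c/1=23/400: DF=(899613/800000 − 23/400·(0.960600+0.956600+0.940300))/(1+23/400) = 227/250 ≈ 0.908000
step 5 [5y] zero: DF = P = 2171/2500 ≈ 0.868400

1 1 4803/5000
2 2 4783/5000
3 3 9403/10000
4 4 227/250
5 5 2171/2500
DF(4y) = 227/250 ≈ 0.908000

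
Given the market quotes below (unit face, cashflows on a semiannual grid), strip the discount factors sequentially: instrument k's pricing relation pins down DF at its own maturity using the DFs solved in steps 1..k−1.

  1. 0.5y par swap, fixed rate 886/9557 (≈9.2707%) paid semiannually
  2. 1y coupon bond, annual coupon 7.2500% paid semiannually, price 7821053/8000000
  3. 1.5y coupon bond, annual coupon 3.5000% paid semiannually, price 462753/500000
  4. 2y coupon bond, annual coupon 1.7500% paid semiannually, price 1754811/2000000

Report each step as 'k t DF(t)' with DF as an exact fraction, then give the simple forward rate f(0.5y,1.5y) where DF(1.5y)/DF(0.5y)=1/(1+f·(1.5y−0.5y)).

1 1/2 9557/10000
2 1 91/100
3 3/2 351/400
4 2 423/500
f(0.5y,1.5y) = ((9557/10000)/(351/400) − 1)/(1) = 782/8775 ≈ 8.9117%

step 1 [0.5y] swap r/2=443/9557: DF=(1 − 443/9557·(0))/(1+443/9557) = 9557/10000 ≈ 0.955700
step 2 [1y] bond c/2=29/800: DF=(7821053/8000000 − 29/800·(0.955700))/(1+29/800) = 91/100 ≈ 0.910000
step 3 [1.5y] bond c/2=7/400: DF=(462753/500000 − 7/400·(0.955700+0.910000))/(1+7/400) = 351/400 ≈ 0.877500
step 4 [2y] bond c/2=7/800: DF=(1754811/2000000 − 7/800·(0.955700+0.910000+0.877500))/(1+7/800) = 423/500 ≈ 0.846000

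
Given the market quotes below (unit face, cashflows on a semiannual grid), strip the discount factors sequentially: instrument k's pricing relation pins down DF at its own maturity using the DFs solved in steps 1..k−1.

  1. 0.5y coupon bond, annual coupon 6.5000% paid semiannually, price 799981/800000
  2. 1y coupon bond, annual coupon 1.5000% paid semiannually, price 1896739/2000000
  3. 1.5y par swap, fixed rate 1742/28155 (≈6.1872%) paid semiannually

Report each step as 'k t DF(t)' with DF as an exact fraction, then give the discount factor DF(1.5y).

step 1 [0.5y] bond c/2=13/400: DF=(799981/800000 − 13/400·(0))/(1+13/400) = 1937/2000 ≈ 0.968500
step 2 [1y] bond c/2=3/400: DF=(1896739/2000000 − 3/400·(0.968500))/(1+3/400) = 9341/10000 ≈ 0.934100
step 3 [1.5y] swap r/2=871/28155: DF=(1 − 871/28155·(0.968500+0.934100))/(1+871/28155) = 9129/10000 ≈ 0.912900

1 1/2 1937/2000
2 1 9341/10000
3 3/2 9129/10000
DF(1.5y) = 9129/10000 ≈ 0.912900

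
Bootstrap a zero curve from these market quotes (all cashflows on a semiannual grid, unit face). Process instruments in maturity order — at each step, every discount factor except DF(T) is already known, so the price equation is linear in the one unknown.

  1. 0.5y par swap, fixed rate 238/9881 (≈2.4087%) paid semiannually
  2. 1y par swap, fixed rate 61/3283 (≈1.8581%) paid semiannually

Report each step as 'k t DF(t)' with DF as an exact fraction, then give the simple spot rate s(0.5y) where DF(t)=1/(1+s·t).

step 1 [0.5y] swap r/2=119/9881: DF=(1 − 119/9881·(0))/(1+119/9881) = 9881/10000 ≈ 0.988100
step 2 [1y] swap r/2=61/6566: DF=(1 − 61/6566·(0.988100))/(1+61/6566) = 9817/10000 ≈ 0.981700

1 1/2 9881/10000
2 1 9817/10000
s(0.5y) = (1/(9881/10000) − 1)/(1/2) = 238/9881 ≈ 2.4087%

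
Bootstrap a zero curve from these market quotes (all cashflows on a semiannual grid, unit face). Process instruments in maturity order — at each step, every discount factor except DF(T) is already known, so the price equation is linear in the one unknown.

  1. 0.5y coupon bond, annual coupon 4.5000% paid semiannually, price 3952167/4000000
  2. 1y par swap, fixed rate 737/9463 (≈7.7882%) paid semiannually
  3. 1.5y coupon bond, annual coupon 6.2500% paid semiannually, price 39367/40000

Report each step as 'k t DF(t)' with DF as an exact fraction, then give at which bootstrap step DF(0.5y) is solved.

step 1 [0.5y] bond c/2=9/400: DF=(3952167/4000000 − 9/400·(0))/(1+9/400) = 9663/10000 ≈ 0.966300
step 2 [1y] swap r/2=737/18926: DF=(1 − 737/18926·(0.966300))/(1+737/18926) = 9263/10000 ≈ 0.926300
step 3 [1.5y] bond c/2=1/32: DF=(39367/40000 − 1/32·(0.966300+0.926300))/(1+1/32) = 897/1000 ≈ 0.897000

1 1/2 9663/10000
2 1 9263/10000
3 3/2 897/1000
DF(0.5y) is solved at step 1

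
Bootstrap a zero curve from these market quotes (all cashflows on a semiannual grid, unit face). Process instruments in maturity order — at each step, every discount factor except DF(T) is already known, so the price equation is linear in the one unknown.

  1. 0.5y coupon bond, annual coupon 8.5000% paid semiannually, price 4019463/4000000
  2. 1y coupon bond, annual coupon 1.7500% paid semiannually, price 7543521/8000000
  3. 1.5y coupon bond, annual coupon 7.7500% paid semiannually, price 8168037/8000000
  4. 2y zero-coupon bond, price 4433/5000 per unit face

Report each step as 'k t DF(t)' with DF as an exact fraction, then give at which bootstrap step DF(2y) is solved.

1 1/2 9639/10000
2 1 579/625
3 3/2 2281/2500
4 2 4433/5000
DF(2y) is solved at step 4

step 1 [0.5y] bond c/2=17/400: DF=(4019463/4000000 − 17/400·(0))/(1+17/400) = 9639/10000 ≈ 0.963900
step 2 [1y] bond c/2=7/800: DF=(7543521/8000000 − 7/800·(0.963900))/(1+7/800) = 579/625 ≈ 0.926400
step 3 [1.5y] bond c/2=31/800: DF=(8168037/8000000 − 31/800·(0.963900+0.926400))/(1+31/800) = 2281/2500 ≈ 0.912400
step 4 [2y] zero: DF = P = 4433/5000 ≈ 0.886600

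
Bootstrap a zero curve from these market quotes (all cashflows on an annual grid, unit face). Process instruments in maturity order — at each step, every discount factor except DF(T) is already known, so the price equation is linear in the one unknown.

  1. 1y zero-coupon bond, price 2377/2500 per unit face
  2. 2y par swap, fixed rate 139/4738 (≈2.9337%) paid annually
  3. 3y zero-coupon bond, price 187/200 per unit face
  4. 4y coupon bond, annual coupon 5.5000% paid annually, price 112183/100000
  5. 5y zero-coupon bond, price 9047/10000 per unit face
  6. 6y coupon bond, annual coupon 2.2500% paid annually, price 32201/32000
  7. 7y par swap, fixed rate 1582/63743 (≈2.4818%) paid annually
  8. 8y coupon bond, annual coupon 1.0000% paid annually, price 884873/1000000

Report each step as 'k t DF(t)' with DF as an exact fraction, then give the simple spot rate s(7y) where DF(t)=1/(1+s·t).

1 1 2377/2500
2 2 2361/2500
3 3 187/200
4 4 4579/5000
5 5 9047/10000
6 6 4409/5000
7 7 4209/5000
8 8 813/1000
s(7y) = (1/(4209/5000) − 1)/(7) = 113/4209 ≈ 2.6847%

step 1 [1y] zero: DF = P = 2377/2500 ≈ 0.950800
step 2 [2y] swap r/1=139/4738: DF=(1 − 139/4738·(0.950800))/(1+139/4738) = 2361/2500 ≈ 0.944400
step 3 [3y] zero: DF = P = 187/200 ≈ 0.935000
step 4 [4y] bond c/1=11/200: DF=(112183/100000 − 11/200·(0.950800+0.944400+0.935000))/(1+11/200) = 4579/5000 ≈ 0.915800
step 5 [5y] zero: DF = P = 9047/10000 ≈ 0.904700
step 6 [6y] bond c/1=9/400: DF=(32201/32000 − 9/400·(0.950800+0.944400+0.935000+0.915800+0.904700))/(1+9/400) = 4409/5000 ≈ 0.881800
step 7 [7y] swap r/1=1582/63743: DF=(1 − 1582/63743·(0.950800+0.944400+0.935000+0.915800+0.904700+0.881800))/(1+1582/63743) = 4209/5000 ≈ 0.841800
step 8 [8y] bond c/1=1/100: DF=(884873/1000000 − 1/100·(0.950800+0.944400+0.935000+0.915800+0.904700+0.881800+0.841800))/(1+1/100) = 813/1000 ≈ 0.813000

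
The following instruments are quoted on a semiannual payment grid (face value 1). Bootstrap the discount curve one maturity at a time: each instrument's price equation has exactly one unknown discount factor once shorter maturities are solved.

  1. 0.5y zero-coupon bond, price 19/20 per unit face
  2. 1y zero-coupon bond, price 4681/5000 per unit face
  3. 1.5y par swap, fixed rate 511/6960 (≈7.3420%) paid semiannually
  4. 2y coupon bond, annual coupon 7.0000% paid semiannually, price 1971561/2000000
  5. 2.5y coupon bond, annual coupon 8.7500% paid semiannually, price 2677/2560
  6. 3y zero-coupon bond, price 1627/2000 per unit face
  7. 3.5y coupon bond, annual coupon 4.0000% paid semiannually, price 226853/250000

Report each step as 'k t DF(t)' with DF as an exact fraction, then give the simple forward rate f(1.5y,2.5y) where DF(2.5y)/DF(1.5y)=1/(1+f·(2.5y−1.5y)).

step 1 [0.5y] zero: DF = P = 19/20 ≈ 0.950000
step 2 [1y] zero: DF = P = 4681/5000 ≈ 0.936200
step 3 [1.5y] swap r/2=511/13920: DF=(1 − 511/13920·(0.950000+0.936200))/(1+511/13920) = 4489/5000 ≈ 0.897800
step 4 [2y] bond c/2=7/200: DF=(1971561/2000000 − 7/200·(0.950000+0.936200+0.897800))/(1+7/200) = 8583/10000 ≈ 0.858300
step 5 [2.5y] bond c/2=7/160: DF=(2677/2560 − 7/160·(0.950000+0.936200+0.897800+0.858300))/(1+7/160) = 2123/2500 ≈ 0.849200
step 6 [3y] zero: DF = P = 1627/2000 ≈ 0.813500
step 7 [3.5y] bond c/2=1/50: DF=(226853/250000 − 1/50·(0.950000+0.936200+0.897800+0.858300+0.849200+0.813500))/(1+1/50) = 491/625 ≈ 0.785600

1 1/2 19/20
2 1 4681/5000
3 3/2 4489/5000
4 2 8583/10000
5 5/2 2123/2500
6 3 1627/2000
7 7/2 491/625
f(1.5y,2.5y) = ((4489/5000)/(2123/2500) − 1)/(1) = 243/4246 ≈ 5.7230%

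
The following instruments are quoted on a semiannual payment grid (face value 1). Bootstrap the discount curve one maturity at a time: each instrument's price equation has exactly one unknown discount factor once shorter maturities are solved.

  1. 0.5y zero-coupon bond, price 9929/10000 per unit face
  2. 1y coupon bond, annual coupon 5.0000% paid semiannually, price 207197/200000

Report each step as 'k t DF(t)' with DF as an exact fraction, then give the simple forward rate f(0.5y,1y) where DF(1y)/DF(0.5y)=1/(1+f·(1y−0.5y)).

1 1/2 9929/10000
2 1 1973/2000
f(0.5y,1y) = ((9929/10000)/(1973/2000) − 1)/(1/2) = 128/9865 ≈ 1.2975%

step 1 [0.5y] zero: DF = P = 9929/10000 ≈ 0.992900
step 2 [1y] bond c/2=1/40: DF=(207197/200000 − 1/40·(0.992900))/(1+1/40) = 1973/2000 ≈ 0.986500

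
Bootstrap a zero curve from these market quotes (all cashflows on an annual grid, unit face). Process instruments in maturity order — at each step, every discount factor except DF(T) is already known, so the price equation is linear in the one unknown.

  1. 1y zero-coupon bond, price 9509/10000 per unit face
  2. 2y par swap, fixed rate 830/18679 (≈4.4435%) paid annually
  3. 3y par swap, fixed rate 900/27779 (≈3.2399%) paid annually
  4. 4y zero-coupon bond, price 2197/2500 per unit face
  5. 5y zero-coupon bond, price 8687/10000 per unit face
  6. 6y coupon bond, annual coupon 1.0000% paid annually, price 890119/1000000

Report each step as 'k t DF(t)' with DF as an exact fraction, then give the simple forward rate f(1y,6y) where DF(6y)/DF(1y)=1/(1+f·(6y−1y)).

1 1 9509/10000
2 2 917/1000
3 3 91/100
4 4 2197/2500
5 5 8687/10000
6 6 1673/2000
f(1y,6y) = ((9509/10000)/(1673/2000) − 1)/(5) = 1144/41825 ≈ 2.7352%

step 1 [1y] zero: DF = P = 9509/10000 ≈ 0.950900
step 2 [2y] swap r/1=830/18679: DF=(1 − 830/18679·(0.950900))/(1+830/18679) = 917/1000 ≈ 0.917000
step 3 [3y] swap r/1=900/27779: DF=(1 − 900/27779·(0.950900+0.917000))/(1+900/27779) = 91/100 ≈ 0.910000
step 4 [4y] zero: DF = P = 2197/2500 ≈ 0.878800
step 5 [5y] zero: DF = P = 8687/10000 ≈ 0.868700
step 6 [6y] bond c/1=1/100: DF=(890119/1000000 − 1/100·(0.950900+0.917000+0.910000+0.878800+0.868700))/(1+1/100) = 1673/2000 ≈ 0.836500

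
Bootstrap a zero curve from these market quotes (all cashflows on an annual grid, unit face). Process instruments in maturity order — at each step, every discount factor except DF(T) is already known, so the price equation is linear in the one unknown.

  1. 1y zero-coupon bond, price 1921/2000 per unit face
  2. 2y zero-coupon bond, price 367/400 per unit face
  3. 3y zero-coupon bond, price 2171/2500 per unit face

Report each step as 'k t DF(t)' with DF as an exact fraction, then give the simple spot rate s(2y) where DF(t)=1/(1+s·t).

step 1 [1y] zero: DF = P = 1921/2000 ≈ 0.960500
step 2 [2y] zero: DF = P = 367/400 ≈ 0.917500
step 3 [3y] zero: DF = P = 2171/2500 ≈ 0.868400

1 1 1921/2000
2 2 367/400
3 3 2171/2500
s(2y) = (1/(367/400) − 1)/(2) = 33/734 ≈ 4.4959%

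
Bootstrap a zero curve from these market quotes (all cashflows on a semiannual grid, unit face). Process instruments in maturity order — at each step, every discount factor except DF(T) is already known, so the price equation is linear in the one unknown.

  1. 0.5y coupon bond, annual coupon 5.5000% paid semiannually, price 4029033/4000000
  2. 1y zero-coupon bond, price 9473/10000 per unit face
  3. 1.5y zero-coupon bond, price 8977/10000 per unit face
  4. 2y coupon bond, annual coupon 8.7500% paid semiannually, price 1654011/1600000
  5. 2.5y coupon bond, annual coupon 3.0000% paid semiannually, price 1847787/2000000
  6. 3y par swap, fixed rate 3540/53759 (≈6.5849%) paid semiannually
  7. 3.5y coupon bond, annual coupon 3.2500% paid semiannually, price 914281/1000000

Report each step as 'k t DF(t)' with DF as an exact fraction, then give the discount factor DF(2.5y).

step 1 [0.5y] bond c/2=11/400: DF=(4029033/4000000 − 11/400·(0))/(1+11/400) = 9803/10000 ≈ 0.980300
step 2 [1y] zero: DF = P = 9473/10000 ≈ 0.947300
step 3 [1.5y] zero: DF = P = 8977/10000 ≈ 0.897700
step 4 [2y] bond c/2=7/160: DF=(1654011/1600000 − 7/160·(0.980300+0.947300+0.897700))/(1+7/160) = 109/125 ≈ 0.872000
step 5 [2.5y] bond c/2=3/200: DF=(1847787/2000000 − 3/200·(0.980300+0.947300+0.897700+0.872000))/(1+3/200) = 2139/2500 ≈ 0.855600
step 6 [3y] swap r/2=1770/53759: DF=(1 − 1770/53759·(0.980300+0.947300+0.897700+0.872000+0.855600))/(1+1770/53759) = 823/1000 ≈ 0.823000
step 7 [3.5y] bond c/2=13/800: DF=(914281/1000000 − 13/800·(0.980300+0.947300+0.897700+0.872000+0.855600+0.823000))/(1+13/800) = 8137/10000 ≈ 0.813700

1 1/2 9803/10000
2 1 9473/10000
3 3/2 8977/10000
4 2 109/125
5 5/2 2139/2500
6 3 823/1000
7 7/2 8137/10000
DF(2.5y) = 2139/2500 ≈ 0.855600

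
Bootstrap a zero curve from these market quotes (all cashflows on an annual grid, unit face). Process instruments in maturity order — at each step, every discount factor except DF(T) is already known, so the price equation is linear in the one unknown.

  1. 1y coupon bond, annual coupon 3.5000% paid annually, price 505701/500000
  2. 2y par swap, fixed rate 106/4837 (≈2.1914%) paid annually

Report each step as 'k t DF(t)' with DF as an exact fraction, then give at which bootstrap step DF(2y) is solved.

1 1 2443/2500
2 2 1197/1250
DF(2y) is solved at step 2

step 1 [1y] bond c/1=7/200: DF=(505701/500000 − 7/200·(0))/(1+7/200) = 2443/2500 ≈ 0.977200
step 2 [2y] swap r/1=106/4837: DF=(1 − 106/4837·(0.977200))/(1+106/4837) = 1197/1250 ≈ 0.957600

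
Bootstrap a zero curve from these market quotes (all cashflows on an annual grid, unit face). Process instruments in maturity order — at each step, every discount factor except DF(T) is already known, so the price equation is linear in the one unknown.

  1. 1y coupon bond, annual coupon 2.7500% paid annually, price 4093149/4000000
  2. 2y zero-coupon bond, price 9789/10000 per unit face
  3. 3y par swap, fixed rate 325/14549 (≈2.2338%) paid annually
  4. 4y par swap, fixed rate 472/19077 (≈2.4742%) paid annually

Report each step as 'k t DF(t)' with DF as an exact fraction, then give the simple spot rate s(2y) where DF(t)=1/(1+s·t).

step 1 [1y] bond c/1=11/400: DF=(4093149/4000000 − 11/400·(0))/(1+11/400) = 9959/10000 ≈ 0.995900
step 2 [2y] zero: DF = P = 9789/10000 ≈ 0.978900
step 3 [3y] swap r/1=325/14549: DF=(1 − 325/14549·(0.995900+0.978900))/(1+325/14549) = 187/200 ≈ 0.935000
step 4 [4y] swap r/1=472/19077: DF=(1 − 472/19077·(0.995900+0.978900+0.935000))/(1+472/19077) = 566/625 ≈ 0.905600

1 1 9959/10000
2 2 9789/10000
3 3 187/200
4 4 566/625
s(2y) = (1/(9789/10000) − 1)/(2) = 211/19578 ≈ 1.0777%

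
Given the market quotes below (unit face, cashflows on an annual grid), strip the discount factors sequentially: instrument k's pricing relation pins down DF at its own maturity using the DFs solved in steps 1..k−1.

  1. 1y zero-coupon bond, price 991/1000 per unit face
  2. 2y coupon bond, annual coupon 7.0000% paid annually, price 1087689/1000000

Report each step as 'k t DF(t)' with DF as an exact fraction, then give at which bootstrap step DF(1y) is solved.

step 1 [1y] zero: DF = P = 991/1000 ≈ 0.991000
step 2 [2y] bond c/1=7/100: DF=(1087689/1000000 − 7/100·(0.991000))/(1+7/100) = 9517/10000 ≈ 0.951700

1 1 991/1000
2 2 9517/10000
DF(1y) is solved at step 1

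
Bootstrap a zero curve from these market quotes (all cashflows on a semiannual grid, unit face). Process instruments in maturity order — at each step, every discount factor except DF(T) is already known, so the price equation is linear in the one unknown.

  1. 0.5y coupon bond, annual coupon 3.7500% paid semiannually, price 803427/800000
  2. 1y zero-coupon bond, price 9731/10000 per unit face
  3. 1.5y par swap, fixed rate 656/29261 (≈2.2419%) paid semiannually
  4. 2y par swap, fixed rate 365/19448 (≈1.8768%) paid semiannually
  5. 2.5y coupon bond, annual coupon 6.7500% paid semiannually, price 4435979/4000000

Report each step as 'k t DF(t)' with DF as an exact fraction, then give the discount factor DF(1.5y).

1 1/2 4929/5000
2 1 9731/10000
3 3/2 1209/1250
4 2 1927/2000
5 5/2 4729/5000
DF(1.5y) = 1209/1250 ≈ 0.967200

step 1 [0.5y] bond c/2=3/160: DF=(803427/800000 − 3/160·(0))/(1+3/160) = 4929/5000 ≈ 0.985800
step 2 [1y] zero: DF = P = 9731/10000 ≈ 0.973100
step 3 [1.5y] swap r/2=328/29261: DF=(1 − 328/29261·(0.985800+0.973100))/(1+328/29261) = 1209/1250 ≈ 0.967200
step 4 [2y] swap r/2=365/38896: DF=(1 − 365/38896·(0.985800+0.973100+0.967200))/(1+365/38896) = 1927/2000 ≈ 0.963500
step 5 [2.5y] bond c/2=27/800: DF=(4435979/4000000 − 27/800·(0.985800+0.973100+0.967200+0.963500))/(1+27/800) = 4729/5000 ≈ 0.945800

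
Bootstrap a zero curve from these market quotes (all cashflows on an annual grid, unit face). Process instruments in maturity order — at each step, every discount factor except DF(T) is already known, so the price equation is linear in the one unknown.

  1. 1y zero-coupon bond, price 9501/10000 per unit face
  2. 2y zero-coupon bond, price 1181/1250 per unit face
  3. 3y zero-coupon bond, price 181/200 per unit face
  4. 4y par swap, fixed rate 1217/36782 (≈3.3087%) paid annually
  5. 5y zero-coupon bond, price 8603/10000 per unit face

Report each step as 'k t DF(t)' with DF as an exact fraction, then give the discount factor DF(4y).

step 1 [1y] zero: DF = P = 9501/10000 ≈ 0.950100
step 2 [2y] zero: DF = P = 1181/1250 ≈ 0.944800
step 3 [3y] zero: DF = P = 181/200 ≈ 0.905000
step 4 [4y] swap r/1=1217/36782: DF=(1 − 1217/36782·(0.950100+0.944800+0.905000))/(1+1217/36782) = 8783/10000 ≈ 0.878300
step 5 [5y] zero: DF = P = 8603/10000 ≈ 0.860300

1 1 9501/10000
2 2 1181/1250
3 3 181/200
4 4 8783/10000
5 5 8603/10000
DF(4y) = 8783/10000 ≈ 0.878300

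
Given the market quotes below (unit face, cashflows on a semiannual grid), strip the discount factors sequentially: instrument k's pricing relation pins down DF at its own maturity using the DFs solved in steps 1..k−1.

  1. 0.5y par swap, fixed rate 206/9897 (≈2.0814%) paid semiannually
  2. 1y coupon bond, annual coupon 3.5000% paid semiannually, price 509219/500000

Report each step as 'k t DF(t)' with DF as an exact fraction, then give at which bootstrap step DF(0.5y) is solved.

1 1/2 9897/10000
2 1 9839/10000
DF(0.5y) is solved at step 1

step 1 [0.5y] swap r/2=103/9897: DF=(1 − 103/9897·(0))/(1+103/9897) = 9897/10000 ≈ 0.989700
step 2 [1y] bond c/2=7/400: DF=(509219/500000 − 7/400·(0.989700))/(1+7/400) = 9839/10000 ≈ 0.983900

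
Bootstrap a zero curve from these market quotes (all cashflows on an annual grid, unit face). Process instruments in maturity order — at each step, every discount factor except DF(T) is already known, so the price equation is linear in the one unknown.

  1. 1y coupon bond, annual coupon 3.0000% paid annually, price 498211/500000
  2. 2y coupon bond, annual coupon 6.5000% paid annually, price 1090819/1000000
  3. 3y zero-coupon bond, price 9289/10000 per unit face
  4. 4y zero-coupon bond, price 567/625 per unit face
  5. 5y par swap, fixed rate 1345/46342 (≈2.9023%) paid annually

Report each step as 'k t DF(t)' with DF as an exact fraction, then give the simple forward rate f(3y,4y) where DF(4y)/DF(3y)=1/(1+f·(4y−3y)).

1 1 4837/5000
2 2 2413/2500
3 3 9289/10000
4 4 567/625
5 5 1731/2000
f(3y,4y) = ((9289/10000)/(567/625) − 1)/(1) = 31/1296 ≈ 2.3920%

step 1 [1y] bond c/1=3/100: DF=(498211/500000 − 3/100·(0))/(1+3/100) = 4837/5000 ≈ 0.967400
step 2 [2y] bond c/1=13/200: DF=(1090819/1000000 − 13/200·(0.967400))/(1+13/200) = 2413/2500 ≈ 0.965200
step 3 [3y] zero: DF = P = 9289/10000 ≈ 0.928900
step 4 [4y] zero: DF = P = 567/625 ≈ 0.907200
step 5 [5y] swap r/1=1345/46342: DF=(1 − 1345/46342·(0.967400+0.965200+0.928900+0.907200))/(1+1345/46342) = 1731/2000 ≈ 0.865500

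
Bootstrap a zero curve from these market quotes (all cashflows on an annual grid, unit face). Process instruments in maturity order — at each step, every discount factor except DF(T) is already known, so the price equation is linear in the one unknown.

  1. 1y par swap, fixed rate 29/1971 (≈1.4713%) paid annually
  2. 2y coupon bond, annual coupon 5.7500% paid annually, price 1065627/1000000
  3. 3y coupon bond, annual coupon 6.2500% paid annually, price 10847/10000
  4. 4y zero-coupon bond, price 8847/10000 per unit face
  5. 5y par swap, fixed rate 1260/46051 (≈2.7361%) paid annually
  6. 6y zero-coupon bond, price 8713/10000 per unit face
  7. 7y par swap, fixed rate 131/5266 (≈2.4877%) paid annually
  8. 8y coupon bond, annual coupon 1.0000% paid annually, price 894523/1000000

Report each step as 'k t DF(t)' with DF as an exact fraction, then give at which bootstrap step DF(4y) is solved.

1 1 1971/2000
2 2 9541/10000
3 3 2267/2500
4 4 8847/10000
5 5 437/500
6 6 8713/10000
7 7 2107/2500
8 8 8231/10000
DF(4y) is solved at step 4

step 1 [1y] swap r/1=29/1971: DF=(1 − 29/1971·(0))/(1+29/1971) = 1971/2000 ≈ 0.985500
step 2 [2y] bond c/1=23/400: DF=(1065627/1000000 − 23/400·(0.985500))/(1+23/400) = 9541/10000 ≈ 0.954100
step 3 [3y] bond c/1=1/16: DF=(10847/10000 − 1/16·(0.985500+0.954100))/(1+1/16) = 2267/2500 ≈ 0.906800
step 4 [4y] zero: DF = P = 8847/10000 ≈ 0.884700
step 5 [5y] swap r/1=1260/46051: DF=(1 − 1260/46051·(0.985500+0.954100+0.906800+0.884700))/(1+1260/46051) = 437/500 ≈ 0.874000
step 6 [6y] zero: DF = P = 8713/10000 ≈ 0.871300
step 7 [7y] swap r/1=131/5266: DF=(1 − 131/5266·(0.985500+0.954100+0.906800+0.884700+0.874000+0.871300))/(1+131/5266) = 2107/2500 ≈ 0.842800
step 8 [8y] bond c/1=1/100: DF=(894523/1000000 − 1/100·(0.985500+0.954100+0.906800+0.884700+0.874000+0.871300+0.842800))/(1+1/100) = 8231/10000 ≈ 0.823100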